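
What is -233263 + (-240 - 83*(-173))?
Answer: -219144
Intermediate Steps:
-233263 + (-240 - 83*(-173)) = -233263 + (-240 + 14359) = -233263 + 14119 = -219144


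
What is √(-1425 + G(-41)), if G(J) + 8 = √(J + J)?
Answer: √(-1433 + I*√82) ≈ 0.1196 + 37.855*I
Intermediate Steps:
G(J) = -8 + √2*√J (G(J) = -8 + √(J + J) = -8 + √(2*J) = -8 + √2*√J)
√(-1425 + G(-41)) = √(-1425 + (-8 + √2*√(-41))) = √(-1425 + (-8 + √2*(I*√41))) = √(-1425 + (-8 + I*√82)) = √(-1433 + I*√82)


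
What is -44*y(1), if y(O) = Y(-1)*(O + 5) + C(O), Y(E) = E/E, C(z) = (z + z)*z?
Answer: -352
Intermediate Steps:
C(z) = 2*z**2 (C(z) = (2*z)*z = 2*z**2)
Y(E) = 1
y(O) = 5 + O + 2*O**2 (y(O) = 1*(O + 5) + 2*O**2 = 1*(5 + O) + 2*O**2 = (5 + O) + 2*O**2 = 5 + O + 2*O**2)
-44*y(1) = -44*(5 + 1 + 2*1**2) = -44*(5 + 1 + 2*1) = -44*(5 + 1 + 2) = -44*8 = -352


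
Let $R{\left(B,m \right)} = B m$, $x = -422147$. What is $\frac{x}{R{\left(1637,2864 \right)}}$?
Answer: $- \frac{422147}{4688368} \approx -0.090041$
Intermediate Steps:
$\frac{x}{R{\left(1637,2864 \right)}} = - \frac{422147}{1637 \cdot 2864} = - \frac{422147}{4688368}$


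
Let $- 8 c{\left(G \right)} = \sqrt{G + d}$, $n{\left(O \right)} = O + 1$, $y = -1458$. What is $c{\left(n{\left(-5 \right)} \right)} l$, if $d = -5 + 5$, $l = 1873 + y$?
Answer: $- \frac{415 i}{4} \approx - 103.75 i$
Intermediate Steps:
$n{\left(O \right)} = 1 + O$
$l = 415$ ($l = 1873 - 1458 = 415$)
$d = 0$
$c{\left(G \right)} = - \frac{\sqrt{G}}{8}$ ($c{\left(G \right)} = - \frac{\sqrt{G + 0}}{8} = - \frac{\sqrt{G}}{8}$)
$c{\left(n{\left(-5 \right)} \right)} l = - \frac{\sqrt{1 - 5}}{8} \cdot 415 = - \frac{\sqrt{-4}}{8} \cdot 415 = - \frac{2 i}{8} \cdot 415 = - \frac{i}{4} \cdot 415 = - \frac{415 i}{4}$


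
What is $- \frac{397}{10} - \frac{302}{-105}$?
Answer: $- \frac{7733}{210} \approx -36.824$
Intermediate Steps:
$- \frac{397}{10} - \frac{302}{-105} = \left(-397\right) \frac{1}{10} - - \frac{302}{105} = - \frac{397}{10} + \frac{302}{105} = - \frac{7733}{210}$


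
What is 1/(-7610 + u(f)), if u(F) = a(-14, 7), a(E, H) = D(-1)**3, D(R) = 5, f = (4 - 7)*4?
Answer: -1/7485 ≈ -0.00013360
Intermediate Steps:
f = -12 (f = -3*4 = -12)
a(E, H) = 125 (a(E, H) = 5**3 = 125)
u(F) = 125
1/(-7610 + u(f)) = 1/(-7610 + 125) = 1/(-7485) = -1/7485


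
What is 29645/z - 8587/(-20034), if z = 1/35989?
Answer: 21374152501357/20034 ≈ 1.0669e+9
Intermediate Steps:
z = 1/35989 ≈ 2.7786e-5
29645/z - 8587/(-20034) = 29645/(1/35989) - 8587/(-20034) = 29645*35989 - 8587*(-1/20034) = 1066893905 + 8587/20034 = 21374152501357/20034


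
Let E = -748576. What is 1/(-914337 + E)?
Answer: -1/1662913 ≈ -6.0135e-7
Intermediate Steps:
1/(-914337 + E) = 1/(-914337 - 748576) = 1/(-1662913) = -1/1662913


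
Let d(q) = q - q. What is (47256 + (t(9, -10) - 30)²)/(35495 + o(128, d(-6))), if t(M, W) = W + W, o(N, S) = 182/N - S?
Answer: 3184384/2271771 ≈ 1.4017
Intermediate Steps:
d(q) = 0
o(N, S) = -S + 182/N
t(M, W) = 2*W
(47256 + (t(9, -10) - 30)²)/(35495 + o(128, d(-6))) = (47256 + (2*(-10) - 30)²)/(35495 + (-1*0 + 182/128)) = (47256 + (-20 - 30)²)/(35495 + (0 + 182*(1/128))) = (47256 + (-50)²)/(35495 + (0 + 91/64)) = (47256 + 2500)/(35495 + 91/64) = 49756/(2271771/64) = 49756*(64/2271771) = 3184384/2271771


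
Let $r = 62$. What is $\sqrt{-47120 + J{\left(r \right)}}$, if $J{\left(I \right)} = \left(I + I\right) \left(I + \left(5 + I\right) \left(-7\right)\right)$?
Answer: $2 i \sqrt{24397} \approx 312.39 i$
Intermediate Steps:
$J{\left(I \right)} = 2 I \left(-35 - 6 I\right)$ ($J{\left(I \right)} = 2 I \left(I - \left(35 + 7 I\right)\right) = 2 I \left(-35 - 6 I\right)$)
$\sqrt{-47120 + J{\left(r \right)}} = \sqrt{-47120 - 124 \left(35 + 6 \cdot 62\right)} = \sqrt{-47120 - 124 \left(35 + 372\right)} = \sqrt{-47120 - 124 \cdot 407} = \sqrt{-47120 - 50468} = \sqrt{-97588} = 2 i \sqrt{24397}$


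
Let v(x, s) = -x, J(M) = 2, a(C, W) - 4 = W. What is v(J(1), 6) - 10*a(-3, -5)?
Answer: 8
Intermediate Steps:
a(C, W) = 4 + W
v(J(1), 6) - 10*a(-3, -5) = -1*2 - 10*(4 - 5) = -2 - 10*(-1) = -2 + 10 = 8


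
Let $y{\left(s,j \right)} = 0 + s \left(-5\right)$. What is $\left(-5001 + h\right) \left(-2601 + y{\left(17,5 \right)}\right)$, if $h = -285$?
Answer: $14198196$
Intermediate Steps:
$y{\left(s,j \right)} = - 5 s$ ($y{\left(s,j \right)} = 0 - 5 s = - 5 s$)
$\left(-5001 + h\right) \left(-2601 + y{\left(17,5 \right)}\right) = \left(-5001 - 285\right) \left(-2601 - 85\right) = - 5286 \left(-2601 - 85\right) = \left(-5286\right) \left(-2686\right) = 14198196$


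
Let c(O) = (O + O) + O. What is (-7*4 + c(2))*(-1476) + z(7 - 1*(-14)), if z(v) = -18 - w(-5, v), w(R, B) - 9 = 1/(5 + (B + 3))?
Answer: 940904/29 ≈ 32445.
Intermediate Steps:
w(R, B) = 9 + 1/(8 + B) (w(R, B) = 9 + 1/(5 + (B + 3)) = 9 + 1/(5 + (3 + B)) = 9 + 1/(8 + B))
c(O) = 3*O (c(O) = 2*O + O = 3*O)
z(v) = -18 - (73 + 9*v)/(8 + v)
(-7*4 + c(2))*(-1476) + z(7 - 1*(-14)) = (-7*4 + 3*2)*(-1476) + (-217 - 27*(7 - 1*(-14)))/(8 + (7 - 1*(-14))) = (-28 + 6)*(-1476) + (-217 - 27*(7 + 14))/(8 + (7 + 14)) = -22*(-1476) + (-217 - 27*21)/(8 + 21) = 32472 + (-217 - 567)/29 = 32472 + (1/29)*(-784) = 32472 - 784/29 = 940904/29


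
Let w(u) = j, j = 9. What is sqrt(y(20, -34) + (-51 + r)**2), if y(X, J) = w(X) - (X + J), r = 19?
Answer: sqrt(1047) ≈ 32.357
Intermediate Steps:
w(u) = 9
y(X, J) = 9 - J - X (y(X, J) = 9 - (X + J) = 9 - (J + X) = 9 + (-J - X) = 9 - J - X)
sqrt(y(20, -34) + (-51 + r)**2) = sqrt((9 - 1*(-34) - 1*20) + (-51 + 19)**2) = sqrt((9 + 34 - 20) + (-32)**2) = sqrt(23 + 1024) = sqrt(1047)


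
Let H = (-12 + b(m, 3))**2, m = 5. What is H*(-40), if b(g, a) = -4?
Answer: -10240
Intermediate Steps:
H = 256 (H = (-12 - 4)**2 = (-16)**2 = 256)
H*(-40) = 256*(-40) = -10240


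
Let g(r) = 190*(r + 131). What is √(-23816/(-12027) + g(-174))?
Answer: I*√1181493680898/12027 ≈ 90.377*I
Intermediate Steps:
g(r) = 24890 + 190*r (g(r) = 190*(131 + r) = 24890 + 190*r)
√(-23816/(-12027) + g(-174)) = √(-23816/(-12027) + (24890 + 190*(-174))) = √(-23816*(-1/12027) + (24890 - 33060)) = √(23816/12027 - 8170) = √(-98236774/12027) = I*√1181493680898/12027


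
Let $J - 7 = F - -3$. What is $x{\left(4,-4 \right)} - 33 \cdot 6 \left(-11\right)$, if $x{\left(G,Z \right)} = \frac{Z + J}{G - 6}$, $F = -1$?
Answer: $\frac{4351}{2} \approx 2175.5$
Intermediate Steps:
$J = 9$ ($J = 7 - -2 = 7 + \left(-1 + 3\right) = 7 + 2 = 9$)
$x{\left(G,Z \right)} = \frac{9 + Z}{-6 + G}$ ($x{\left(G,Z \right)} = \frac{Z + 9}{G - 6} = \frac{9 + Z}{-6 + G}$)
$x{\left(4,-4 \right)} - 33 \cdot 6 \left(-11\right) = \frac{9 - 4}{-6 + 4} - 33 \cdot 6 \left(-11\right) = \frac{1}{-2} \cdot 5 - -2178 = \left(- \frac{1}{2}\right) 5 + 2178 = - \frac{5}{2} + 2178 = \frac{4351}{2}$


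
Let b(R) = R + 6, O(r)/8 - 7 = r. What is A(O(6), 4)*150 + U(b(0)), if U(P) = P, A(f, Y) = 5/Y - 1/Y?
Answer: 156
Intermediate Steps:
O(r) = 56 + 8*r
b(R) = 6 + R
A(f, Y) = 4/Y
A(O(6), 4)*150 + U(b(0)) = (4/4)*150 + (6 + 0) = (4*(1/4))*150 + 6 = 1*150 + 6 = 150 + 6 = 156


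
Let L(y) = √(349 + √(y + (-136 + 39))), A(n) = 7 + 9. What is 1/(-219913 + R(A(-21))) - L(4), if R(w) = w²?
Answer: -1/219657 - √(349 + I*√93) ≈ -18.683 - 0.25808*I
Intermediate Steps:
A(n) = 16
L(y) = √(349 + √(-97 + y)) (L(y) = √(349 + √(y - 97)) = √(349 + √(-97 + y)))
1/(-219913 + R(A(-21))) - L(4) = 1/(-219913 + 16²) - √(349 + √(-97 + 4)) = 1/(-219913 + 256) - √(349 + √(-93)) = 1/(-219657) - √(349 + I*√93) = -1/219657 - √(349 + I*√93)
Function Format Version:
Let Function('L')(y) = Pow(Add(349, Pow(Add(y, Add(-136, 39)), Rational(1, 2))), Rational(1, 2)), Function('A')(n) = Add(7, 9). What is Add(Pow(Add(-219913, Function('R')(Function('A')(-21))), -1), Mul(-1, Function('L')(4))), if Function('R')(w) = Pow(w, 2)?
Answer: Add(Rational(-1, 219657), Mul(-1, Pow(Add(349, Mul(I, Pow(93, Rational(1, 2)))), Rational(1, 2)))) ≈ Add(-18.683, Mul(-0.25808, I))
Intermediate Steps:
Function('A')(n) = 16
Function('L')(y) = Pow(Add(349, Pow(Add(-97, y), Rational(1, 2))), Rational(1, 2)) (Function('L')(y) = Pow(Add(349, Pow(Add(y, -97), Rational(1, 2))), Rational(1, 2)) = Pow(Add(349, Pow(Add(-97, y), Rational(1, 2))), Rational(1, 2)))
Add(Pow(Add(-219913, Function('R')(Function('A')(-21))), -1), Mul(-1, Function('L')(4))) = Add(Pow(Add(-219913, Pow(16, 2)), -1), Mul(-1, Pow(Add(349, Pow(Add(-97, 4), Rational(1, 2))), Rational(1, 2)))) = Add(Pow(Add(-219913, 256), -1), Mul(-1, Pow(Add(349, Pow(-93, Rational(1, 2))), Rational(1, 2)))) = Add(Pow(-219657, -1), Mul(-1, Pow(Add(349, Mul(I, Pow(93, Rational(1, 2)))), Rational(1, 2)))) = Add(Rational(-1, 219657), Mul(-1, Pow(Add(349, Mul(I, Pow(93, Rational(1, 2)))), Rational(1, 2))))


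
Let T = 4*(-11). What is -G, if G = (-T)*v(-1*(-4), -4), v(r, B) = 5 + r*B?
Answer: 484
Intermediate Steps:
T = -44
v(r, B) = 5 + B*r
G = -484 (G = (-1*(-44))*(5 - (-4)*(-4)) = 44*(5 - 4*4) = 44*(5 - 16) = 44*(-11) = -484)
-G = -1*(-484) = 484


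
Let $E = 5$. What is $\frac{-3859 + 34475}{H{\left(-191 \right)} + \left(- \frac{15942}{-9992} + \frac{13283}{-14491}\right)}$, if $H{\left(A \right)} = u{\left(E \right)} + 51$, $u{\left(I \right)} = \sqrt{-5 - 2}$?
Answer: $\frac{8292830054122241238304}{14034723833940080513} - \frac{160468584433655422336 i \sqrt{7}}{14034723833940080513} \approx 590.88 - 30.251 i$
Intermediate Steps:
$u{\left(I \right)} = i \sqrt{7}$ ($u{\left(I \right)} = \sqrt{-7} = i \sqrt{7}$)
$H{\left(A \right)} = 51 + i \sqrt{7}$ ($H{\left(A \right)} = i \sqrt{7} + 51 = 51 + i \sqrt{7}$)
$\frac{-3859 + 34475}{H{\left(-191 \right)} + \left(- \frac{15942}{-9992} + \frac{13283}{-14491}\right)} = \frac{-3859 + 34475}{\left(51 + i \sqrt{7}\right) + \left(- \frac{15942}{-9992} + \frac{13283}{-14491}\right)} = \frac{30616}{\left(51 + i \sqrt{7}\right) + \left(\left(-15942\right) \left(- \frac{1}{9992}\right) + 13283 \left(- \frac{1}{14491}\right)\right)} = \frac{30616}{\left(51 + i \sqrt{7}\right) + \left(\frac{7971}{4996} - \frac{13283}{14491}\right)} = \frac{30616}{\left(51 + i \sqrt{7}\right) + \frac{49145893}{72397036}} = \frac{30616}{\frac{3741394729}{72397036} + i \sqrt{7}}$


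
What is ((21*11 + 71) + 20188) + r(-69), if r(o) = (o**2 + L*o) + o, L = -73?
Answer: 30219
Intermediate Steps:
r(o) = o**2 - 72*o (r(o) = (o**2 - 73*o) + o = o**2 - 72*o)
((21*11 + 71) + 20188) + r(-69) = ((21*11 + 71) + 20188) - 69*(-72 - 69) = ((231 + 71) + 20188) - 69*(-141) = (302 + 20188) + 9729 = 20490 + 9729 = 30219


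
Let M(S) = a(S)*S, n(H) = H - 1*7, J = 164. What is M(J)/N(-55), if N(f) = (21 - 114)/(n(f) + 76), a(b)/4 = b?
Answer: -1506176/93 ≈ -16195.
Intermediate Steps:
a(b) = 4*b
n(H) = -7 + H (n(H) = H - 7 = -7 + H)
M(S) = 4*S**2 (M(S) = (4*S)*S = 4*S**2)
N(f) = -93/(69 + f) (N(f) = (21 - 114)/((-7 + f) + 76) = -93/(69 + f))
M(J)/N(-55) = (4*164**2)/((-93/(69 - 55))) = (4*26896)/((-93/14)) = 107584/((-93*1/14)) = 107584/(-93/14) = 107584*(-14/93) = -1506176/93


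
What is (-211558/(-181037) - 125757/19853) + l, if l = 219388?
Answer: 788489890743633/3594127561 ≈ 2.1938e+5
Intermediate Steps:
(-211558/(-181037) - 125757/19853) + l = (-211558/(-181037) - 125757/19853) + 219388 = (-211558*(-1/181037) - 125757*1/19853) + 219388 = (211558/181037 - 125757/19853) + 219388 = -18566609035/3594127561 + 219388 = 788489890743633/3594127561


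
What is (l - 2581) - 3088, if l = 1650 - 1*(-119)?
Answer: -3900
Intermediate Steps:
l = 1769 (l = 1650 + 119 = 1769)
(l - 2581) - 3088 = (1769 - 2581) - 3088 = -812 - 3088 = -3900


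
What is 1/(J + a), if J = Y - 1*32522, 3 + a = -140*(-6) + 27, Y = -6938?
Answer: -1/38596 ≈ -2.5909e-5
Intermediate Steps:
a = 864 (a = -3 + (-140*(-6) + 27) = -3 + (840 + 27) = -3 + 867 = 864)
J = -39460 (J = -6938 - 1*32522 = -6938 - 32522 = -39460)
1/(J + a) = 1/(-39460 + 864) = 1/(-38596) = -1/38596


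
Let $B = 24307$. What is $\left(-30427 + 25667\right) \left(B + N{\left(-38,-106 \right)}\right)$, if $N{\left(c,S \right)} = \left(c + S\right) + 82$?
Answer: $-115406200$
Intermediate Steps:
$N{\left(c,S \right)} = 82 + S + c$ ($N{\left(c,S \right)} = \left(S + c\right) + 82 = 82 + S + c$)
$\left(-30427 + 25667\right) \left(B + N{\left(-38,-106 \right)}\right) = \left(-30427 + 25667\right) \left(24307 - 62\right) = - 4760 \left(24307 - 62\right) = \left(-4760\right) 24245 = -115406200$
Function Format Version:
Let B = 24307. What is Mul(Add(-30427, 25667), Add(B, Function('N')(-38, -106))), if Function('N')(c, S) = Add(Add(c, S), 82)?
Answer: -115406200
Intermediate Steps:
Function('N')(c, S) = Add(82, S, c) (Function('N')(c, S) = Add(Add(S, c), 82) = Add(82, S, c))
Mul(Add(-30427, 25667), Add(B, Function('N')(-38, -106))) = Mul(Add(-30427, 25667), Add(24307, Add(82, -106, -38))) = Mul(-4760, Add(24307, -62)) = Mul(-4760, 24245) = -115406200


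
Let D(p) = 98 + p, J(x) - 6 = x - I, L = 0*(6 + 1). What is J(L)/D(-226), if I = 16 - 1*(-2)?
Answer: 3/32 ≈ 0.093750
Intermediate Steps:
L = 0 (L = 0*7 = 0)
I = 18 (I = 16 + 2 = 18)
J(x) = -12 + x (J(x) = 6 + (x - 1*18) = 6 + (x - 18) = 6 + (-18 + x) = -12 + x)
J(L)/D(-226) = (-12 + 0)/(98 - 226) = -12/(-128) = -12*(-1/128) = 3/32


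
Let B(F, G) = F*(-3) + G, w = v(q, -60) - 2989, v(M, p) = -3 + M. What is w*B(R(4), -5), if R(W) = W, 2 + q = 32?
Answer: 50354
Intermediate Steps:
q = 30 (q = -2 + 32 = 30)
w = -2962 (w = (-3 + 30) - 2989 = 27 - 2989 = -2962)
B(F, G) = G - 3*F (B(F, G) = -3*F + G = G - 3*F)
w*B(R(4), -5) = -2962*(-5 - 3*4) = -2962*(-5 - 12) = -2962*(-17) = 50354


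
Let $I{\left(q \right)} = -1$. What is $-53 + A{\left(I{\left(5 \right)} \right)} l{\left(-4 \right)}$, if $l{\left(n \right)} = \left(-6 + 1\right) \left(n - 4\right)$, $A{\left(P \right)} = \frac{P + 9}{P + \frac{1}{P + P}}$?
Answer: $- \frac{799}{3} \approx -266.33$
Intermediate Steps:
$A{\left(P \right)} = \frac{9 + P}{P + \frac{1}{2 P}}$
$l{\left(n \right)} = 20 - 5 n$ ($l{\left(n \right)} = - 5 \left(-4 + n\right) = 20 - 5 n$)
$-53 + A{\left(I{\left(5 \right)} \right)} l{\left(-4 \right)} = -53 + 2 \left(-1\right) \frac{1}{1 + 2 \left(-1\right)^{2}} \left(9 - 1\right) \left(20 - -20\right) = -53 + 2 \left(-1\right) \frac{1}{1 + 2 \cdot 1} \cdot 8 \left(20 + 20\right) = -53 + 2 \left(-1\right) \frac{1}{1 + 2} \cdot 8 \cdot 40 = -53 + 2 \left(-1\right) \frac{1}{3} \cdot 8 \cdot 40 = -53 - \frac{640}{3} = - \frac{799}{3}$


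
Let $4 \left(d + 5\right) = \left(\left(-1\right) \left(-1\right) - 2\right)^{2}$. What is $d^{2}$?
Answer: $\frac{361}{16} \approx 22.563$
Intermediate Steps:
$d = - \frac{19}{4}$ ($d = -5 + \frac{\left(\left(-1\right) \left(-1\right) - 2\right)^{2}}{4} = -5 + \frac{\left(1 - 2\right)^{2}}{4} = -5 + \frac{\left(-1\right)^{2}}{4} = -5 + \frac{1}{4} \cdot 1 = -5 + \frac{1}{4} = - \frac{19}{4} \approx -4.75$)
$d^{2} = \left(- \frac{19}{4}\right)^{2} = \frac{361}{16}$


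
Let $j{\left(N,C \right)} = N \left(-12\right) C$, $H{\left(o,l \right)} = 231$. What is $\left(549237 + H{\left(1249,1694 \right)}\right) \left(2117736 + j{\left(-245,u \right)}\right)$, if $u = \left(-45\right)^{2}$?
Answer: $4434885902448$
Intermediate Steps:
$u = 2025$
$j{\left(N,C \right)} = - 12 C N$ ($j{\left(N,C \right)} = - 12 N C = - 12 C N$)
$\left(549237 + H{\left(1249,1694 \right)}\right) \left(2117736 + j{\left(-245,u \right)}\right) = \left(549237 + 231\right) \left(2117736 - 24300 \left(-245\right)\right) = 549468 \left(2117736 + 5953500\right) = 549468 \cdot 8071236 = 4434885902448$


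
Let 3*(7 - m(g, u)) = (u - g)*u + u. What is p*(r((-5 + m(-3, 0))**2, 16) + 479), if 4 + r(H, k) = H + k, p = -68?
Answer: -33660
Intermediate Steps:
m(g, u) = 7 - u/3 - u*(u - g)/3 (m(g, u) = 7 - ((u - g)*u + u)/3 = 7 - (u*(u - g) + u)/3 = 7 - (u + u*(u - g))/3 = 7 + (-u/3 - u*(u - g)/3) = 7 - u/3 - u*(u - g)/3)
r(H, k) = -4 + H + k (r(H, k) = -4 + (H + k) = -4 + H + k)
p*(r((-5 + m(-3, 0))**2, 16) + 479) = -68*((-4 + (-5 + (7 - 1/3*0 - 1/3*0**2 + (1/3)*(-3)*0))**2 + 16) + 479) = -68*((-4 + (-5 + (7 + 0 - 1/3*0 + 0))**2 + 16) + 479) = -68*((-4 + (-5 + (7 + 0 + 0 + 0))**2 + 16) + 479) = -68*((-4 + (-5 + 7)**2 + 16) + 479) = -68*((-4 + 2**2 + 16) + 479) = -68*((-4 + 4 + 16) + 479) = -68*(16 + 479) = -68*495 = -33660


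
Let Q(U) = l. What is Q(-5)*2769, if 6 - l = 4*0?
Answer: 16614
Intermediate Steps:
l = 6 (l = 6 - 4*0 = 6 - 1*0 = 6 + 0 = 6)
Q(U) = 6
Q(-5)*2769 = 6*2769 = 16614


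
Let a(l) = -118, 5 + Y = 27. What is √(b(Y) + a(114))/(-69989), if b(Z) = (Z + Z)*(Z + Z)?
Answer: -3*√202/69989 ≈ -0.00060921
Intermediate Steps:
Y = 22 (Y = -5 + 27 = 22)
b(Z) = 4*Z² (b(Z) = (2*Z)*(2*Z) = 4*Z²)
√(b(Y) + a(114))/(-69989) = √(4*22² - 118)/(-69989) = √(4*484 - 118)*(-1/69989) = √(1936 - 118)*(-1/69989) = √1818*(-1/69989) = (3*√202)*(-1/69989) = -3*√202/69989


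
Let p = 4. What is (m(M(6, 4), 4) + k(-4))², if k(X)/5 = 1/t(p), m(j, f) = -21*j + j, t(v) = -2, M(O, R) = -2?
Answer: 5625/4 ≈ 1406.3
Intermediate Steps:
m(j, f) = -20*j
k(X) = -5/2 (k(X) = 5/(-2) = 5*(-½) = -5/2)
(m(M(6, 4), 4) + k(-4))² = (-20*(-2) - 5/2)² = (40 - 5/2)² = (75/2)² = 5625/4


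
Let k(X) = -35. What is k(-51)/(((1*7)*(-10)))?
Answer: ½ ≈ 0.50000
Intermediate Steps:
k(-51)/(((1*7)*(-10))) = -35/((1*7)*(-10)) = -35/(7*(-10)) = -35/(-70) = -35*(-1/70) = ½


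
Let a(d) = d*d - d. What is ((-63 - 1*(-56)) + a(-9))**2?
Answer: 6889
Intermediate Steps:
a(d) = d**2 - d
((-63 - 1*(-56)) + a(-9))**2 = ((-63 - 1*(-56)) - 9*(-1 - 9))**2 = ((-63 + 56) - 9*(-10))**2 = (-7 + 90)**2 = 83**2 = 6889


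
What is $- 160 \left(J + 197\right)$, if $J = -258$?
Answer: $9760$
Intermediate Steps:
$- 160 \left(J + 197\right) = - 160 \left(-258 + 197\right) = \left(-160\right) \left(-61\right) = 9760$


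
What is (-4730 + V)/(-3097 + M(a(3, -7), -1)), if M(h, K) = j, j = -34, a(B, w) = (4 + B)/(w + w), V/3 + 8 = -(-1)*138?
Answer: 140/101 ≈ 1.3861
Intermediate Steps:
V = 390 (V = -24 + 3*(-(-1)*138) = -24 + 3*(-1*(-138)) = -24 + 3*138 = -24 + 414 = 390)
a(B, w) = (4 + B)/(2*w) (a(B, w) = (4 + B)/((2*w)) = (4 + B)*(1/(2*w)) = (4 + B)/(2*w))
M(h, K) = -34
(-4730 + V)/(-3097 + M(a(3, -7), -1)) = (-4730 + 390)/(-3097 - 34) = -4340/(-3131) = -4340*(-1/3131) = 140/101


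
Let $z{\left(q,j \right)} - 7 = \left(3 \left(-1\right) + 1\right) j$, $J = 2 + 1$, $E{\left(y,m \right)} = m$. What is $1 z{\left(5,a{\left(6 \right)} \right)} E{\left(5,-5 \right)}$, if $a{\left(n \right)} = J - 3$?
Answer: $-35$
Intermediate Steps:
$J = 3$
$a{\left(n \right)} = 0$ ($a{\left(n \right)} = 3 - 3 = 0$)
$z{\left(q,j \right)} = 7 - 2 j$ ($z{\left(q,j \right)} = 7 + \left(3 \left(-1\right) + 1\right) j = 7 + \left(-3 + 1\right) j = 7 - 2 j$)
$1 z{\left(5,a{\left(6 \right)} \right)} E{\left(5,-5 \right)} = 1 \left(7 - 0\right) \left(-5\right) = 1 \left(7 + 0\right) \left(-5\right) = 1 \cdot 7 \left(-5\right) = 7 \left(-5\right) = -35$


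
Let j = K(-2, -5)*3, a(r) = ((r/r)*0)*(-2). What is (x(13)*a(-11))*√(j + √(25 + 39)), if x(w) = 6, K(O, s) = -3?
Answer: 0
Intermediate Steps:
a(r) = 0 (a(r) = (1*0)*(-2) = 0*(-2) = 0)
j = -9 (j = -3*3 = -9)
(x(13)*a(-11))*√(j + √(25 + 39)) = (6*0)*√(-9 + √(25 + 39)) = 0*√(-9 + √64) = 0*√(-9 + 8) = 0*√(-1) = 0*I = 0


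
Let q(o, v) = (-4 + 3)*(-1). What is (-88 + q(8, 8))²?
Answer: 7569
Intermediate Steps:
q(o, v) = 1 (q(o, v) = -1*(-1) = 1)
(-88 + q(8, 8))² = (-88 + 1)² = (-87)² = 7569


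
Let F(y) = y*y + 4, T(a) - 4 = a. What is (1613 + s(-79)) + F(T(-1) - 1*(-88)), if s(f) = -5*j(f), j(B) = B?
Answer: 10293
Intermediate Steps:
T(a) = 4 + a
s(f) = -5*f
F(y) = 4 + y**2 (F(y) = y**2 + 4 = 4 + y**2)
(1613 + s(-79)) + F(T(-1) - 1*(-88)) = (1613 - 5*(-79)) + (4 + ((4 - 1) - 1*(-88))**2) = (1613 + 395) + (4 + (3 + 88)**2) = 2008 + (4 + 91**2) = 2008 + (4 + 8281) = 2008 + 8285 = 10293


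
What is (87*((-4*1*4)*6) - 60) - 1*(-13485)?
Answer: 5073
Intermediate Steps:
(87*((-4*1*4)*6) - 60) - 1*(-13485) = (87*(-4*4*6) - 60) + 13485 = (87*(-16*6) - 60) + 13485 = (87*(-96) - 60) + 13485 = (-8352 - 60) + 13485 = -8412 + 13485 = 5073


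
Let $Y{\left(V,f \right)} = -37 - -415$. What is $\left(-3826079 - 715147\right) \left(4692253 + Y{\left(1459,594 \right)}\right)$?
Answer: $-21310297905606$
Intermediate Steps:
$Y{\left(V,f \right)} = 378$ ($Y{\left(V,f \right)} = -37 + 415 = 378$)
$\left(-3826079 - 715147\right) \left(4692253 + Y{\left(1459,594 \right)}\right) = \left(-3826079 - 715147\right) \left(4692253 + 378\right) = \left(-4541226\right) 4692631 = -21310297905606$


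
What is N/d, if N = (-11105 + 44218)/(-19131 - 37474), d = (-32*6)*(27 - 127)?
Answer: -33113/1086816000 ≈ -3.0468e-5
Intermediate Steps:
d = 19200 (d = -192*(-100) = 19200)
N = -33113/56605 (N = 33113/(-56605) = 33113*(-1/56605) = -33113/56605 ≈ -0.58498)
N/d = -33113/56605/19200 = -33113/56605*1/19200 = -33113/1086816000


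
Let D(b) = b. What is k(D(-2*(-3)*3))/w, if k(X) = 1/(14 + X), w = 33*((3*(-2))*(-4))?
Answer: 1/25344 ≈ 3.9457e-5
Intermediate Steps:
w = 792 (w = 33*(-6*(-4)) = 33*24 = 792)
k(D(-2*(-3)*3))/w = 1/((14 - 2*(-3)*3)*792) = (1/792)/(14 + 6*3) = (1/792)/(14 + 18) = (1/792)/32 = (1/32)*(1/792) = 1/25344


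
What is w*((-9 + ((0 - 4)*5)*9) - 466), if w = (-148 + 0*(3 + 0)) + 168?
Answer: -13100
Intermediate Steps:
w = 20 (w = (-148 + 0*3) + 168 = (-148 + 0) + 168 = -148 + 168 = 20)
w*((-9 + ((0 - 4)*5)*9) - 466) = 20*((-9 + ((0 - 4)*5)*9) - 466) = 20*((-9 - 4*5*9) - 466) = 20*((-9 - 20*9) - 466) = 20*((-9 - 180) - 466) = 20*(-189 - 466) = 20*(-655) = -13100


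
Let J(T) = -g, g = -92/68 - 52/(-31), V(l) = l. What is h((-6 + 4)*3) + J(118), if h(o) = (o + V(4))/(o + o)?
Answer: -499/3162 ≈ -0.15781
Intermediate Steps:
h(o) = (4 + o)/(2*o) (h(o) = (o + 4)/(o + o) = (4 + o)/((2*o)) = (4 + o)*(1/(2*o)) = (4 + o)/(2*o))
g = 171/527 (g = -92*1/68 - 52*(-1/31) = -23/17 + 52/31 = 171/527 ≈ 0.32448)
J(T) = -171/527 (J(T) = -1*171/527 = -171/527)
h((-6 + 4)*3) + J(118) = (4 + (-6 + 4)*3)/(2*(((-6 + 4)*3))) - 171/527 = (4 - 2*3)/(2*((-2*3))) - 171/527 = (½)*(4 - 6)/(-6) - 171/527 = (½)*(-⅙)*(-2) - 171/527 = ⅙ - 171/527 = -499/3162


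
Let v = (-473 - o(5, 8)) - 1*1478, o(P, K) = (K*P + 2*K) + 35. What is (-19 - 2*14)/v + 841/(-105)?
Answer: -1712387/214410 ≈ -7.9865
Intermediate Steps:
o(P, K) = 35 + 2*K + K*P (o(P, K) = (2*K + K*P) + 35 = 35 + 2*K + K*P)
v = -2042 (v = (-473 - (35 + 2*8 + 8*5)) - 1*1478 = (-473 - (35 + 16 + 40)) - 1478 = (-473 - 1*91) - 1478 = (-473 - 91) - 1478 = -564 - 1478 = -2042)
(-19 - 2*14)/v + 841/(-105) = (-19 - 2*14)/(-2042) + 841/(-105) = (-19 - 28)*(-1/2042) + 841*(-1/105) = -47*(-1/2042) - 841/105 = 47/2042 - 841/105 = -1712387/214410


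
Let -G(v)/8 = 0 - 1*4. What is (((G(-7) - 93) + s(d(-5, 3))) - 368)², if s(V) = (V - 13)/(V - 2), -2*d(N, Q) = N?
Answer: 202500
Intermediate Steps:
G(v) = 32 (G(v) = -8*(0 - 1*4) = -8*(0 - 4) = -8*(-4) = 32)
d(N, Q) = -N/2
s(V) = (-13 + V)/(-2 + V)
(((G(-7) - 93) + s(d(-5, 3))) - 368)² = (((32 - 93) + (-13 - ½*(-5))/(-2 - ½*(-5))) - 368)² = ((-61 + (-13 + 5/2)/(-2 + 5/2)) - 368)² = ((-61 - 21/2/(½)) - 368)² = ((-61 + 2*(-21/2)) - 368)² = ((-61 - 21) - 368)² = (-82 - 368)² = (-450)² = 202500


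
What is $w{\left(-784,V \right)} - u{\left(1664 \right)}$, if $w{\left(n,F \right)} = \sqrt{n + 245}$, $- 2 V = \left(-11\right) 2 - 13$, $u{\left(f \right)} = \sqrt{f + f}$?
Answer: $- 16 \sqrt{13} + 7 i \sqrt{11} \approx -57.689 + 23.216 i$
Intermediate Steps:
$u{\left(f \right)} = \sqrt{2} \sqrt{f}$ ($u{\left(f \right)} = \sqrt{2 f} = \sqrt{2} \sqrt{f}$)
$V = \frac{35}{2}$ ($V = - \frac{\left(-11\right) 2 - 13}{2} = - \frac{-22 - 13}{2} = \left(- \frac{1}{2}\right) \left(-35\right) = \frac{35}{2} \approx 17.5$)
$w{\left(n,F \right)} = \sqrt{245 + n}$
$w{\left(-784,V \right)} - u{\left(1664 \right)} = \sqrt{245 - 784} - \sqrt{2} \sqrt{1664} = \sqrt{-539} - \sqrt{2} \cdot 8 \sqrt{26} = 7 i \sqrt{11} - 16 \sqrt{13} = - 16 \sqrt{13} + 7 i \sqrt{11}$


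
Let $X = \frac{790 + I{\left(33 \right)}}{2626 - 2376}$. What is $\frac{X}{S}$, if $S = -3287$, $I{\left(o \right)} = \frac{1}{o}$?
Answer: $- \frac{26071}{27117750} \approx -0.0009614$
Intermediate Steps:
$X = \frac{26071}{8250}$ ($X = \frac{790 + \frac{1}{33}}{2626 - 2376} = \frac{26071}{33 \cdot 250} = \frac{26071}{33} \cdot \frac{1}{250} = \frac{26071}{8250} \approx 3.1601$)
$\frac{X}{S} = \frac{26071}{8250 \left(-3287\right)} = \frac{26071}{8250} \left(- \frac{1}{3287}\right) = - \frac{26071}{27117750}$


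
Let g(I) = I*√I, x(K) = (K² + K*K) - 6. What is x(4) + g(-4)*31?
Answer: 26 - 248*I ≈ 26.0 - 248.0*I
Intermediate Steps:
x(K) = -6 + 2*K² (x(K) = (K² + K²) - 6 = 2*K² - 6 = -6 + 2*K²)
g(I) = I^(3/2)
x(4) + g(-4)*31 = (-6 + 2*4²) + (-4)^(3/2)*31 = (-6 + 2*16) - 8*I*31 = (-6 + 32) - 248*I = 26 - 248*I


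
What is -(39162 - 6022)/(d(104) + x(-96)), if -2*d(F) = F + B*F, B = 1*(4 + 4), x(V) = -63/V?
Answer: 212096/2991 ≈ 70.911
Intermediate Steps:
B = 8 (B = 1*8 = 8)
d(F) = -9*F/2 (d(F) = -(F + 8*F)/2 = -9*F/2)
-(39162 - 6022)/(d(104) + x(-96)) = -(39162 - 6022)/(-9/2*104 - 63/(-96)) = -33140/(-468 - 63*(-1/96)) = -33140/(-468 + 21/32) = -33140/(-14955/32) = -33140*(-32)/14955 = -1*(-212096/2991) = 212096/2991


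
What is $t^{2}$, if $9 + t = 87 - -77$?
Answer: $24025$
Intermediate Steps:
$t = 155$ ($t = -9 + \left(87 - -77\right) = -9 + \left(87 + 77\right) = -9 + 164 = 155$)
$t^{2} = 155^{2} = 24025$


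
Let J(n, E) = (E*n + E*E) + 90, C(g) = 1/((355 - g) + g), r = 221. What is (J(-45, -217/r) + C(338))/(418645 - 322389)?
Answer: 2343348461/1668939950080 ≈ 0.0014041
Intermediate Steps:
C(g) = 1/355
J(n, E) = 90 + E² + E*n (J(n, E) = (E*n + E²) + 90 = (E² + E*n) + 90 = 90 + E² + E*n)
(J(-45, -217/r) + C(338))/(418645 - 322389) = ((90 + (-217/221)² - 217/221*(-45)) + 1/355)/(418645 - 322389) = ((90 + (-217*1/221)² - 217*1/221*(-45)) + 1/355)/96256 = ((90 + (-217/221)² - 217/221*(-45)) + 1/355)*(1/96256) = ((90 + 47089/48841 + 9765/221) + 1/355)*(1/96256) = (6600844/48841 + 1/355)*(1/96256) = (2343348461/17338555)*(1/96256) = 2343348461/1668939950080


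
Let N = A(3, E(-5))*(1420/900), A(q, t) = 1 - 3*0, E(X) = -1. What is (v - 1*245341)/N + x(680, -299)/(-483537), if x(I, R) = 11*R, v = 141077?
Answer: -2268697346041/34331127 ≈ -66083.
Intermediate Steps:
A(q, t) = 1 (A(q, t) = 1 + 0 = 1)
N = 71/45 (N = 1*(1420/900) = 1*(1420*(1/900)) = 1*(71/45) = 71/45 ≈ 1.5778)
(v - 1*245341)/N + x(680, -299)/(-483537) = (141077 - 1*245341)/(71/45) + (11*(-299))/(-483537) = (141077 - 245341)*(45/71) - 3289*(-1/483537) = -104264*45/71 + 3289/483537 = -4691880/71 + 3289/483537 = -2268697346041/34331127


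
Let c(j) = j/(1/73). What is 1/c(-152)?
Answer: -1/11096 ≈ -9.0123e-5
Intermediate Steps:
c(j) = 73*j (c(j) = j/(1/73) = j*73 = 73*j)
1/c(-152) = 1/(73*(-152)) = 1/(-11096) = -1/11096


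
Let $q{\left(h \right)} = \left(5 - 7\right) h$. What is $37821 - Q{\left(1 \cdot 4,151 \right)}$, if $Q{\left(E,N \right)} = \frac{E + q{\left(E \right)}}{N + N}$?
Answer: $\frac{5710973}{151} \approx 37821.0$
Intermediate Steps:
$q{\left(h \right)} = - 2 h$ ($q{\left(h \right)} = \left(5 - 7\right) h = - 2 h$)
$Q{\left(E,N \right)} = - \frac{E}{2 N}$ ($Q{\left(E,N \right)} = \frac{E - 2 E}{N + N} = \frac{\left(-1\right) E}{2 N} = - E \frac{1}{2 N} = - \frac{E}{2 N}$)
$37821 - Q{\left(1 \cdot 4,151 \right)} = 37821 - - \frac{1 \cdot 4}{2 \cdot 151} = 37821 - \left(- \frac{1}{2}\right) 4 \cdot \frac{1}{151} = 37821 - - \frac{2}{151} = 37821 + \frac{2}{151} = \frac{5710973}{151}$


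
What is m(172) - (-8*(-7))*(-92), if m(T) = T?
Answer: 5324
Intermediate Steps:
m(172) - (-8*(-7))*(-92) = 172 - (-8*(-7))*(-92) = 172 - 56*(-92) = 172 - 1*(-5152) = 172 + 5152 = 5324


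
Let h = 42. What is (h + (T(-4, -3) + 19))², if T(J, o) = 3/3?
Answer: 3844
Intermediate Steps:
T(J, o) = 1 (T(J, o) = 3*(⅓) = 1)
(h + (T(-4, -3) + 19))² = (42 + (1 + 19))² = (42 + 20)² = 62² = 3844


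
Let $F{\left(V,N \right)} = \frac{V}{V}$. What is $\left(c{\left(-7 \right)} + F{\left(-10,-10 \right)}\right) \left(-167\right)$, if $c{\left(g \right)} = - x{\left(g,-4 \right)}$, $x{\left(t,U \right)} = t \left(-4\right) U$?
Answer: $-18871$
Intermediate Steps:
$x{\left(t,U \right)} = - 4 U t$ ($x{\left(t,U \right)} = - 4 t U = - 4 U t$)
$F{\left(V,N \right)} = 1$
$c{\left(g \right)} = - 16 g$ ($c{\left(g \right)} = - \left(-4\right) \left(-4\right) g = - 16 g$)
$\left(c{\left(-7 \right)} + F{\left(-10,-10 \right)}\right) \left(-167\right) = \left(\left(-16\right) \left(-7\right) + 1\right) \left(-167\right) = \left(112 + 1\right) \left(-167\right) = 113 \left(-167\right) = -18871$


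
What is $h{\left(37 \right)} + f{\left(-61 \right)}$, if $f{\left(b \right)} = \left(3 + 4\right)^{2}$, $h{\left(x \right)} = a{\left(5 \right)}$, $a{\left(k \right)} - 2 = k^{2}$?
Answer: $76$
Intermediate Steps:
$a{\left(k \right)} = 2 + k^{2}$
$h{\left(x \right)} = 27$ ($h{\left(x \right)} = 2 + 5^{2} = 2 + 25 = 27$)
$f{\left(b \right)} = 49$ ($f{\left(b \right)} = 7^{2} = 49$)
$h{\left(37 \right)} + f{\left(-61 \right)} = 27 + 49 = 76$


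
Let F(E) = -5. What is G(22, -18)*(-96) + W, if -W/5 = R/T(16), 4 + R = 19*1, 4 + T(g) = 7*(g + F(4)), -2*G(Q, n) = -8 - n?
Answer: 34965/73 ≈ 478.97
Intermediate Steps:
G(Q, n) = 4 + n/2 (G(Q, n) = -(-8 - n)/2 = 4 + n/2)
T(g) = -39 + 7*g (T(g) = -4 + 7*(g - 5) = -4 + 7*(-5 + g) = -4 + (-35 + 7*g) = -39 + 7*g)
R = 15 (R = -4 + 19*1 = -4 + 19 = 15)
W = -75/73 (W = -75/(-39 + 7*16) = -75/(-39 + 112) = -75/73 ≈ -1.0274)
G(22, -18)*(-96) + W = (4 + (1/2)*(-18))*(-96) - 75/73 = (4 - 9)*(-96) - 75/73 = -5*(-96) - 75/73 = 480 - 75/73 = 34965/73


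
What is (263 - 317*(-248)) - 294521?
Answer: -215642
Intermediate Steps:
(263 - 317*(-248)) - 294521 = (263 + 78616) - 294521 = 78879 - 294521 = -215642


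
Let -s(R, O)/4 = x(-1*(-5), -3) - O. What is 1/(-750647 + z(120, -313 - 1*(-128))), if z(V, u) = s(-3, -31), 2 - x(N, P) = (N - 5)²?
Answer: -1/750779 ≈ -1.3319e-6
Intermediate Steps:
x(N, P) = 2 - (-5 + N)² (x(N, P) = 2 - (N - 5)² = 2 - (-5 + N)²)
s(R, O) = -8 + 4*O (s(R, O) = -4*((2 - (-5 - 1*(-5))²) - O) = -4*((2 - (-5 + 5)²) - O) = -4*((2 - 1*0²) - O) = -4*((2 - 1*0) - O) = -4*((2 + 0) - O) = -4*(2 - O) = -8 + 4*O)
z(V, u) = -132 (z(V, u) = -8 + 4*(-31) = -8 - 124 = -132)
1/(-750647 + z(120, -313 - 1*(-128))) = 1/(-750647 - 132) = 1/(-750779) = -1/750779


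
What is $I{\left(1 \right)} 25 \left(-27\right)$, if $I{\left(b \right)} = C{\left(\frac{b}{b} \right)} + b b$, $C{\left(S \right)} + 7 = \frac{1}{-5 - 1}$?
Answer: $\frac{8325}{2} \approx 4162.5$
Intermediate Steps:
$C{\left(S \right)} = - \frac{43}{6}$ ($C{\left(S \right)} = -7 + \frac{1}{-5 - 1} = -7 + \frac{1}{-6} = -7 - \frac{1}{6} = - \frac{43}{6}$)
$I{\left(b \right)} = - \frac{43}{6} + b^{2}$ ($I{\left(b \right)} = - \frac{43}{6} + b b = - \frac{43}{6} + b^{2}$)
$I{\left(1 \right)} 25 \left(-27\right) = \left(- \frac{43}{6} + 1^{2}\right) 25 \left(-27\right) = \left(- \frac{43}{6} + 1\right) 25 \left(-27\right) = \left(- \frac{37}{6}\right) 25 \left(-27\right) = \left(- \frac{925}{6}\right) \left(-27\right) = \frac{8325}{2}$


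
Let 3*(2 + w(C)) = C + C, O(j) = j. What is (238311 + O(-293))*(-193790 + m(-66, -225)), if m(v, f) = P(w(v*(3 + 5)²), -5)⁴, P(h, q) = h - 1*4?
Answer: 15095164077347553188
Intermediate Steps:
w(C) = -2 + 2*C/3 (w(C) = -2 + (C + C)/3 = -2 + (2*C)/3 = -2 + 2*C/3)
P(h, q) = -4 + h (P(h, q) = h - 4 = -4 + h)
m(v, f) = (-6 + 128*v/3)⁴ (m(v, f) = (-4 + (-2 + 2*(v*(3 + 5)²)/3))⁴ = (-4 + (-2 + 2*(v*8²)/3))⁴ = (-4 + (-2 + 2*(v*64)/3))⁴ = (-4 + (-2 + 2*(64*v)/3))⁴ = (-4 + (-2 + 128*v/3))⁴ = (-6 + 128*v/3)⁴)
(238311 + O(-293))*(-193790 + m(-66, -225)) = (238311 - 293)*(-193790 + 16*(-9 + 64*(-66))⁴/81) = 238018*(-193790 + 16*(-9 - 4224)⁴/81) = 238018*(-193790 + (16/81)*(-4233)⁴) = 238018*(-193790 + (16/81)*321065080687521) = 238018*(-193790 + 63420262851856) = 238018*63420262658066 = 15095164077347553188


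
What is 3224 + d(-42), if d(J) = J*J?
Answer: 4988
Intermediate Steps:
d(J) = J²
3224 + d(-42) = 3224 + (-42)² = 3224 + 1764 = 4988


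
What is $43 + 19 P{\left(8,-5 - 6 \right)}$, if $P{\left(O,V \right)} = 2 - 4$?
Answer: $5$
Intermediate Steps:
$P{\left(O,V \right)} = -2$ ($P{\left(O,V \right)} = 2 - 4 = -2$)
$43 + 19 P{\left(8,-5 - 6 \right)} = 43 + 19 \left(-2\right) = 43 - 38 = 5$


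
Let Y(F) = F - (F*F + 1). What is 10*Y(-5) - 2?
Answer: -312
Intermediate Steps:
Y(F) = -1 + F - F**2 (Y(F) = F - (F**2 + 1) = F - (1 + F**2) = F + (-1 - F**2) = -1 + F - F**2)
10*Y(-5) - 2 = 10*(-1 - 5 - 1*(-5)**2) - 2 = 10*(-1 - 5 - 1*25) - 2 = 10*(-1 - 5 - 25) - 2 = 10*(-31) - 2 = -310 - 2 = -312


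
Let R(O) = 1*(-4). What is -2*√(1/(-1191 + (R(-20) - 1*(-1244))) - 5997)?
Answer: -4*I*√73463/7 ≈ -154.88*I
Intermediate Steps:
R(O) = -4
-2*√(1/(-1191 + (R(-20) - 1*(-1244))) - 5997) = -2*√(1/(-1191 + (-4 - 1*(-1244))) - 5997) = -2*√(1/(-1191 + (-4 + 1244)) - 5997) = -2*√(1/(-1191 + 1240) - 5997) = -2*√(1/49 - 5997) = -4*I*√73463/7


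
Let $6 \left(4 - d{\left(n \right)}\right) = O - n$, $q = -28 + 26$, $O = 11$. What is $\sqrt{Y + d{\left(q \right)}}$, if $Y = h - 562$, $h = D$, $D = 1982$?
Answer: $\frac{\sqrt{51186}}{6} \approx 37.707$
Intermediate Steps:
$h = 1982$
$Y = 1420$ ($Y = 1982 - 562 = 1420$)
$q = -2$
$d{\left(n \right)} = \frac{13}{6} + \frac{n}{6}$ ($d{\left(n \right)} = 4 - \frac{11 - n}{6} = 4 + \left(- \frac{11}{6} + \frac{n}{6}\right) = \frac{13}{6} + \frac{n}{6}$)
$\sqrt{Y + d{\left(q \right)}} = \sqrt{1420 + \left(\frac{13}{6} + \frac{1}{6} \left(-2\right)\right)} = \sqrt{1420 + \left(\frac{13}{6} - \frac{1}{3}\right)} = \sqrt{1420 + \frac{11}{6}} = \sqrt{\frac{8531}{6}} = \frac{\sqrt{51186}}{6}$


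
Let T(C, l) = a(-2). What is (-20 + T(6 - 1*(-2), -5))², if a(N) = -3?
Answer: 529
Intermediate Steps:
T(C, l) = -3
(-20 + T(6 - 1*(-2), -5))² = (-20 - 3)² = (-23)² = 529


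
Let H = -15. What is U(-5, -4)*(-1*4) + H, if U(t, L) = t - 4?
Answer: 21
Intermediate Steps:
U(t, L) = -4 + t
U(-5, -4)*(-1*4) + H = (-4 - 5)*(-1*4) - 15 = -9*(-4) - 15 = 36 - 15 = 21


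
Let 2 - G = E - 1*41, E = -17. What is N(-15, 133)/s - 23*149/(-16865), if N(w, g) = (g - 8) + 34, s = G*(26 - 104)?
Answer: 178091/1052376 ≈ 0.16923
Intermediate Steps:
G = 60 (G = 2 - (-17 - 1*41) = 2 - (-17 - 41) = 2 - 1*(-58) = 2 + 58 = 60)
s = -4680 (s = 60*(26 - 104) = 60*(-78) = -4680)
N(w, g) = 26 + g (N(w, g) = (-8 + g) + 34 = 26 + g)
N(-15, 133)/s - 23*149/(-16865) = (26 + 133)/(-4680) - 23*149/(-16865) = 159*(-1/4680) - 3427*(-1/16865) = -53/1560 + 3427/16865 = 178091/1052376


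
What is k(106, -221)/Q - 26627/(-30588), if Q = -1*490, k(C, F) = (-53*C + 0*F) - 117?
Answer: 18846941/1498812 ≈ 12.575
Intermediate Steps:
k(C, F) = -117 - 53*C (k(C, F) = (-53*C + 0) - 117 = -53*C - 117 = -117 - 53*C)
Q = -490
k(106, -221)/Q - 26627/(-30588) = (-117 - 53*106)/(-490) - 26627/(-30588) = (-117 - 5618)*(-1/490) - 26627*(-1/30588) = -5735*(-1/490) + 26627/30588 = 1147/98 + 26627/30588 = 18846941/1498812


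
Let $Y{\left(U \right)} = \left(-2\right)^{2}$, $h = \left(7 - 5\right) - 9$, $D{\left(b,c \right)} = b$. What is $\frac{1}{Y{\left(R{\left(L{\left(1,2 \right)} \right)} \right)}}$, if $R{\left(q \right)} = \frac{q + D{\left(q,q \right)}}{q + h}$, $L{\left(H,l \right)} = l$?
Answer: $\frac{1}{4} \approx 0.25$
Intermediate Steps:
$h = -7$ ($h = 2 - 9 = -7$)
$R{\left(q \right)} = \frac{2 q}{-7 + q}$ ($R{\left(q \right)} = \frac{q + q}{q - 7} = \frac{2 q}{-7 + q}$)
$Y{\left(U \right)} = 4$
$\frac{1}{Y{\left(R{\left(L{\left(1,2 \right)} \right)} \right)}} = \frac{1}{4}$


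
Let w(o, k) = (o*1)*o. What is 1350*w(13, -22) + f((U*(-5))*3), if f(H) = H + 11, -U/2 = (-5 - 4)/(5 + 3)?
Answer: 912509/4 ≈ 2.2813e+5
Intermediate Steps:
U = 9/4 (U = -2*(-5 - 4)/(5 + 3) = -(-18)/8 = -2*(-9/8) = 9/4 ≈ 2.2500)
w(o, k) = o² (w(o, k) = o*o = o²)
f(H) = 11 + H
1350*w(13, -22) + f((U*(-5))*3) = 1350*13² + (11 + ((9/4)*(-5))*3) = 1350*169 + (11 - 45/4*3) = 228150 + (11 - 135/4) = 228150 - 91/4 = 912509/4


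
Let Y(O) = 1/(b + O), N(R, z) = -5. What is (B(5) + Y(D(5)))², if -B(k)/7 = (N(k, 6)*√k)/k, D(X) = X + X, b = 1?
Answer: 29646/121 + 14*√5/11 ≈ 247.85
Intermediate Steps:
D(X) = 2*X
Y(O) = 1/(1 + O)
B(k) = 35/√k (B(k) = -7*(-5*√k)/k = -(-35)/√k = 35/√k)
(B(5) + Y(D(5)))² = (35/√5 + 1/(1 + 2*5))² = (35*(√5/5) + 1/(1 + 10))² = (7*√5 + 1/11)² = (1/11 + 7*√5)²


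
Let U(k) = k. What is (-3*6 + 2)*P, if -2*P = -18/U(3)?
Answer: -48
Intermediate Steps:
P = 3 (P = -(-9)/3 = -1/2*(-6) = 3)
(-3*6 + 2)*P = (-3*6 + 2)*3 = (-18 + 2)*3 = -16*3 = -48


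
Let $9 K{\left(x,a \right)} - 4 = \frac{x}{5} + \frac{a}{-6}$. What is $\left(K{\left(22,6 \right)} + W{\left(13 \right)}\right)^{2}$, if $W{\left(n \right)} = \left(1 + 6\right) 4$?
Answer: $\frac{1682209}{2025} \approx 830.72$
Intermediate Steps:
$W{\left(n \right)} = 28$ ($W{\left(n \right)} = 7 \cdot 4 = 28$)
$K{\left(x,a \right)} = \frac{4}{9} - \frac{a}{54} + \frac{x}{45}$ ($K{\left(x,a \right)} = \frac{4}{9} + \frac{\frac{x}{5} + \frac{a}{-6}}{9} = \frac{4}{9} + \frac{x \frac{1}{5} + a \left(- \frac{1}{6}\right)}{9} = \frac{4}{9} + \frac{\frac{x}{5} - \frac{a}{6}}{9} = \frac{4}{9} + \frac{- \frac{a}{6} + \frac{x}{5}}{9} = \frac{4}{9} - \left(- \frac{x}{45} + \frac{a}{54}\right) = \frac{4}{9} - \frac{a}{54} + \frac{x}{45}$)
$\left(K{\left(22,6 \right)} + W{\left(13 \right)}\right)^{2} = \left(\left(\frac{4}{9} - \frac{1}{9} + \frac{1}{45} \cdot 22\right) + 28\right)^{2} = \left(\left(\frac{4}{9} - \frac{1}{9} + \frac{22}{45}\right) + 28\right)^{2} = \left(\frac{37}{45} + 28\right)^{2} = \left(\frac{1297}{45}\right)^{2} = \frac{1682209}{2025}$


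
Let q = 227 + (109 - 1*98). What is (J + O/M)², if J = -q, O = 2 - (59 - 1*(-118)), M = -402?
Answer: 9120441001/161604 ≈ 56437.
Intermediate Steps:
O = -175 (O = 2 - (59 + 118) = 2 - 1*177 = 2 - 177 = -175)
q = 238 (q = 227 + (109 - 98) = 227 + 11 = 238)
J = -238 (J = -1*238 = -238)
(J + O/M)² = (-238 - 175/(-402))² = (-238 - 175*(-1/402))² = (-238 + 175/402)² = (-95501/402)² = 9120441001/161604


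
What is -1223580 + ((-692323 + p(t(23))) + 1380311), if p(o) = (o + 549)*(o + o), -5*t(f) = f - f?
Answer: -535592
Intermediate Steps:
t(f) = 0 (t(f) = -(f - f)/5 = -⅕*0 = 0)
p(o) = 2*o*(549 + o) (p(o) = (549 + o)*(2*o) = 2*o*(549 + o))
-1223580 + ((-692323 + p(t(23))) + 1380311) = -1223580 + ((-692323 + 2*0*(549 + 0)) + 1380311) = -1223580 + ((-692323 + 2*0*549) + 1380311) = -1223580 + ((-692323 + 0) + 1380311) = -1223580 + (-692323 + 1380311) = -1223580 + 687988 = -535592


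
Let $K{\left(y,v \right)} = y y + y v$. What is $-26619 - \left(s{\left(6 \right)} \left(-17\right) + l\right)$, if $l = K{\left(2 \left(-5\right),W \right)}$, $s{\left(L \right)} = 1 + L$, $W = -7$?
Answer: $-26670$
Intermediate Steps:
$K{\left(y,v \right)} = y^{2} + v y$
$l = 170$ ($l = 2 \left(-5\right) \left(-7 + 2 \left(-5\right)\right) = - 10 \left(-7 - 10\right) = \left(-10\right) \left(-17\right) = 170$)
$-26619 - \left(s{\left(6 \right)} \left(-17\right) + l\right) = -26619 - \left(\left(1 + 6\right) \left(-17\right) + 170\right) = -26619 - \left(7 \left(-17\right) + 170\right) = -26619 - \left(-119 + 170\right) = -26619 - 51 = -26670$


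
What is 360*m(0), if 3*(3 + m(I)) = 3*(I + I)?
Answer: -1080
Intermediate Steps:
m(I) = -3 + 2*I (m(I) = -3 + (3*(I + I))/3 = -3 + (3*(2*I))/3 = -3 + (6*I)/3 = -3 + 2*I)
360*m(0) = 360*(-3 + 2*0) = 360*(-3 + 0) = 360*(-3) = -1080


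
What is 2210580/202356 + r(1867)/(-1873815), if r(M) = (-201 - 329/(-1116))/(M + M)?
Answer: 479478299313406727/43891336428037560 ≈ 10.924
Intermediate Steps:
r(M) = -223987/(2232*M) (r(M) = (-201 - 329*(-1/1116))/((2*M)) = (-201 + 329/1116)*(1/(2*M)) = -223987/(2232*M))
2210580/202356 + r(1867)/(-1873815) = 2210580/202356 - 223987/2232/1867/(-1873815) = 2210580*(1/202356) - 223987/2232*1/1867*(-1/1873815) = 61405/5621 - 223987/4167144*(-1/1873815) = 61405/5621 + 223987/7808456934360 = 479478299313406727/43891336428037560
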